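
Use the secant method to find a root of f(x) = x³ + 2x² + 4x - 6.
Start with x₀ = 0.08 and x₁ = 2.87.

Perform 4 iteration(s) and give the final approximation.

f(x) = x³ + 2x² + 4x - 6
x₀ = 0.08, x₁ = 2.87

Secant formula: x_{n+1} = x_n - f(x_n)(x_n - x_{n-1})/(f(x_n) - f(x_{n-1}))

Iteration 1:
  f(0.080000) = -5.666688
  f(2.870000) = 45.593703
  x_2 = 2.870000 - 45.593703×(2.870000 - 0.080000)/(45.593703 - (-5.666688))
       = 0.388426
Iteration 2:
  f(2.870000) = 45.593703
  f(0.388426) = -4.085940
  x_3 = 0.388426 - (-4.085940)×(0.388426 - 2.870000)/(-4.085940 - 45.593703)
       = 0.592525
Iteration 3:
  f(0.388426) = -4.085940
  f(0.592525) = -2.719699
  x_4 = 0.592525 - (-2.719699)×(0.592525 - 0.388426)/(-2.719699 - (-4.085940))
       = 0.998813
Iteration 4:
  f(0.592525) = -2.719699
  f(0.998813) = 0.986953
  x_5 = 0.998813 - 0.986953×(0.998813 - 0.592525)/(0.986953 - (-2.719699))
       = 0.890633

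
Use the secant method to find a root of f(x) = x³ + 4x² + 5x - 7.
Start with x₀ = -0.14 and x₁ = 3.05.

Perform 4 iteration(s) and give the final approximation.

f(x) = x³ + 4x² + 5x - 7
x₀ = -0.14, x₁ = 3.05

Secant formula: x_{n+1} = x_n - f(x_n)(x_n - x_{n-1})/(f(x_n) - f(x_{n-1}))

Iteration 1:
  f(-0.140000) = -7.624344
  f(3.050000) = 73.832625
  x_2 = 3.050000 - 73.832625×(3.050000 - (-0.140000))/(73.832625 - (-7.624344))
       = 0.158583
Iteration 2:
  f(3.050000) = 73.832625
  f(0.158583) = -6.102503
  x_3 = 0.158583 - (-6.102503)×(0.158583 - 3.050000)/(-6.102503 - 73.832625)
       = 0.379323
Iteration 3:
  f(0.158583) = -6.102503
  f(0.379323) = -4.473263
  x_4 = 0.379323 - (-4.473263)×(0.379323 - 0.158583)/(-4.473263 - (-6.102503))
       = 0.985389
Iteration 4:
  f(0.379323) = -4.473263
  f(0.985389) = 2.767722
  x_5 = 0.985389 - 2.767722×(0.985389 - 0.379323)/(2.767722 - (-4.473263))
       = 0.753733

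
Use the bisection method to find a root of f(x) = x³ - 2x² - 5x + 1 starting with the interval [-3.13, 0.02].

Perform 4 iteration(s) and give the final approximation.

f(x) = x³ - 2x² - 5x + 1
Initial interval: [-3.13, 0.02]

Iteration 1:
  c_1 = (-3.130000 + 0.020000)/2 = -1.555000
  f(c_1) = f(-1.555000) = 0.178921
  f(a) × f(c) < 0, new interval: [-3.130000, -1.555000]
Iteration 2:
  c_2 = (-3.130000 + (-1.555000))/2 = -2.342500
  f(c_2) = f(-2.342500) = -11.116127
  f(a) × f(c) ≥ 0, new interval: [-2.342500, -1.555000]
Iteration 3:
  c_3 = (-2.342500 + (-1.555000))/2 = -1.948750
  f(c_3) = f(-1.948750) = -4.252128
  f(a) × f(c) ≥ 0, new interval: [-1.948750, -1.555000]
Iteration 4:
  c_4 = (-1.948750 + (-1.555000))/2 = -1.751875
  f(c_4) = f(-1.751875) = -1.755377
  f(a) × f(c) ≥ 0, new interval: [-1.751875, -1.555000]

After 4 iteration(s), the approximation is c_4 = -1.751875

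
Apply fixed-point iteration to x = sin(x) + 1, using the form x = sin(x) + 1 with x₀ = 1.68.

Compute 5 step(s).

Equation: x = sin(x) + 1
Fixed-point form: x = sin(x) + 1
x₀ = 1.68

x_1 = g(1.680000) = 1.994043
x_2 = g(1.994043) = 1.911760
x_3 = g(1.911760) = 1.942433
x_4 = g(1.942433) = 1.931734
x_5 = g(1.931734) = 1.935566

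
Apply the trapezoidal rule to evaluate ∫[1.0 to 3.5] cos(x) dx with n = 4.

f(x) = cos(x)
a = 1.0, b = 3.5, n = 4
h = (b - a)/n = 0.625000

Trapezoidal rule: (h/2)[f(x₀) + 2f(x₁) + 2f(x₂) + ... + f(xₙ)]

x_0 = 1.0000, f(x_0) = 0.540302, coefficient = 1
x_1 = 1.6250, f(x_1) = -0.054177, coefficient = 2
x_2 = 2.2500, f(x_2) = -0.628174, coefficient = 2
x_3 = 2.8750, f(x_3) = -0.964674, coefficient = 2
x_4 = 3.5000, f(x_4) = -0.936457, coefficient = 1

I ≈ (0.625000/2) × -3.690204 = -1.153189
Exact value: -1.192254
Error: 0.039065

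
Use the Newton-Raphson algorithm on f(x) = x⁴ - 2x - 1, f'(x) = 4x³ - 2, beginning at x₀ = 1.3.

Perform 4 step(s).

f(x) = x⁴ - 2x - 1
f'(x) = 4x³ - 2
x₀ = 1.3

Newton-Raphson formula: x_{n+1} = x_n - f(x_n)/f'(x_n)

Iteration 1:
  f(1.300000) = -0.743900
  f'(1.300000) = 6.788000
  x_1 = 1.300000 - (-0.743900)/6.788000 = 1.409590
Iteration 2:
  f(1.409590) = 0.128771
  f'(1.409590) = 9.203116
  x_2 = 1.409590 - 0.128771/9.203116 = 1.395598
Iteration 3:
  f(1.395598) = 0.002319
  f'(1.395598) = 8.872799
  x_3 = 1.395598 - 0.002319/8.872799 = 1.395337
Iteration 4:
  f(1.395337) = 0.000001
  f'(1.395337) = 8.866693
  x_4 = 1.395337 - 0.000001/8.866693 = 1.395337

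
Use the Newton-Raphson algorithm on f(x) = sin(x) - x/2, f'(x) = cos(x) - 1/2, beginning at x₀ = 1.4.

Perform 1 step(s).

f(x) = sin(x) - x/2
f'(x) = cos(x) - 1/2
x₀ = 1.4

Newton-Raphson formula: x_{n+1} = x_n - f(x_n)/f'(x_n)

Iteration 1:
  f(1.400000) = 0.285450
  f'(1.400000) = -0.330033
  x_1 = 1.400000 - 0.285450/(-0.330033) = 2.264913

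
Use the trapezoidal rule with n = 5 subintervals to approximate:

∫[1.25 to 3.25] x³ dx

f(x) = x³
a = 1.25, b = 3.25, n = 5
h = (b - a)/n = 0.400000

Trapezoidal rule: (h/2)[f(x₀) + 2f(x₁) + 2f(x₂) + ... + f(xₙ)]

x_0 = 1.2500, f(x_0) = 1.953125, coefficient = 1
x_1 = 1.6500, f(x_1) = 4.492125, coefficient = 2
x_2 = 2.0500, f(x_2) = 8.615125, coefficient = 2
x_3 = 2.4500, f(x_3) = 14.706125, coefficient = 2
x_4 = 2.8500, f(x_4) = 23.149125, coefficient = 2
x_5 = 3.2500, f(x_5) = 34.328125, coefficient = 1

I ≈ (0.400000/2) × 138.206250 = 27.641250
Exact value: 27.281250
Error: 0.360000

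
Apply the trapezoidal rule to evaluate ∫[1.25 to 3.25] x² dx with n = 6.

f(x) = x²
a = 1.25, b = 3.25, n = 6
h = (b - a)/n = 0.333333

Trapezoidal rule: (h/2)[f(x₀) + 2f(x₁) + 2f(x₂) + ... + f(xₙ)]

x_0 = 1.2500, f(x_0) = 1.562500, coefficient = 1
x_1 = 1.5833, f(x_1) = 2.506944, coefficient = 2
x_2 = 1.9167, f(x_2) = 3.673611, coefficient = 2
x_3 = 2.2500, f(x_3) = 5.062500, coefficient = 2
x_4 = 2.5833, f(x_4) = 6.673611, coefficient = 2
x_5 = 2.9167, f(x_5) = 8.506944, coefficient = 2
x_6 = 3.2500, f(x_6) = 10.562500, coefficient = 1

I ≈ (0.333333/2) × 64.972222 = 10.828704
Exact value: 10.791667
Error: 0.037037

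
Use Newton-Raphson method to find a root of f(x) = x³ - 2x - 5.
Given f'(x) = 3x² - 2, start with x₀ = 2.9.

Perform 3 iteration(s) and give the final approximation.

f(x) = x³ - 2x - 5
f'(x) = 3x² - 2
x₀ = 2.9

Newton-Raphson formula: x_{n+1} = x_n - f(x_n)/f'(x_n)

Iteration 1:
  f(2.900000) = 13.589000
  f'(2.900000) = 23.230000
  x_1 = 2.900000 - 13.589000/23.230000 = 2.315024
Iteration 2:
  f(2.315024) = 2.776939
  f'(2.315024) = 14.078004
  x_2 = 2.315024 - 2.776939/14.078004 = 2.117770
Iteration 3:
  f(2.117770) = 0.262551
  f'(2.117770) = 11.454848
  x_3 = 2.117770 - 0.262551/11.454848 = 2.094849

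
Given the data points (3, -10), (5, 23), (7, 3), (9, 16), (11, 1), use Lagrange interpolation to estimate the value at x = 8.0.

Lagrange interpolation formula:
P(x) = Σ yᵢ × Lᵢ(x)
where Lᵢ(x) = Π_{j≠i} (x - xⱼ)/(xᵢ - xⱼ)

L_0(8.0) = (8.0 - 5)/(3 - 5) × (8.0 - 7)/(3 - 7) × (8.0 - 9)/(3 - 9) × (8.0 - 11)/(3 - 11) = 0.023438
L_1(8.0) = (8.0 - 3)/(5 - 3) × (8.0 - 7)/(5 - 7) × (8.0 - 9)/(5 - 9) × (8.0 - 11)/(5 - 11) = -0.156250
L_2(8.0) = (8.0 - 3)/(7 - 3) × (8.0 - 5)/(7 - 5) × (8.0 - 9)/(7 - 9) × (8.0 - 11)/(7 - 11) = 0.703125
L_3(8.0) = (8.0 - 3)/(9 - 3) × (8.0 - 5)/(9 - 5) × (8.0 - 7)/(9 - 7) × (8.0 - 11)/(9 - 11) = 0.468750
L_4(8.0) = (8.0 - 3)/(11 - 3) × (8.0 - 5)/(11 - 5) × (8.0 - 7)/(11 - 7) × (8.0 - 9)/(11 - 9) = -0.039062

P(8.0) = (-10)×L_0(8.0) + 23×L_1(8.0) + 3×L_2(8.0) + 16×L_3(8.0) + 1×L_4(8.0)
P(8.0) = 5.742188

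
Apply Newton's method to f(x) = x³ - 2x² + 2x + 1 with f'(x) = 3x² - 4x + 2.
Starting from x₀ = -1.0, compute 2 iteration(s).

f(x) = x³ - 2x² + 2x + 1
f'(x) = 3x² - 4x + 2
x₀ = -1.0

Newton-Raphson formula: x_{n+1} = x_n - f(x_n)/f'(x_n)

Iteration 1:
  f(-1.000000) = -4.000000
  f'(-1.000000) = 9.000000
  x_1 = -1.000000 - (-4.000000)/9.000000 = -0.555556
Iteration 2:
  f(-0.555556) = -0.899863
  f'(-0.555556) = 5.148148
  x_2 = -0.555556 - (-0.899863)/5.148148 = -0.380762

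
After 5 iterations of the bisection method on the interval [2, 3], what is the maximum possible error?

Bisection error bound: |error| ≤ (b-a)/2^n
|error| ≤ (3 - 2)/2^5 = 1/2^5
|error| ≤ 0.0312500000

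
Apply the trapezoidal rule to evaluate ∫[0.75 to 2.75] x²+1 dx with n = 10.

f(x) = x²+1
a = 0.75, b = 2.75, n = 10
h = (b - a)/n = 0.200000

Trapezoidal rule: (h/2)[f(x₀) + 2f(x₁) + 2f(x₂) + ... + f(xₙ)]

x_0 = 0.7500, f(x_0) = 1.562500, coefficient = 1
x_1 = 0.9500, f(x_1) = 1.902500, coefficient = 2
x_2 = 1.1500, f(x_2) = 2.322500, coefficient = 2
x_3 = 1.3500, f(x_3) = 2.822500, coefficient = 2
x_4 = 1.5500, f(x_4) = 3.402500, coefficient = 2
x_5 = 1.7500, f(x_5) = 4.062500, coefficient = 2
x_6 = 1.9500, f(x_6) = 4.802500, coefficient = 2
x_7 = 2.1500, f(x_7) = 5.622500, coefficient = 2
x_8 = 2.3500, f(x_8) = 6.522500, coefficient = 2
x_9 = 2.5500, f(x_9) = 7.502500, coefficient = 2
x_10 = 2.7500, f(x_10) = 8.562500, coefficient = 1

I ≈ (0.200000/2) × 88.050000 = 8.805000
Exact value: 8.791667
Error: 0.013333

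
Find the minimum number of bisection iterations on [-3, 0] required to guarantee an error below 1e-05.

We need (b-a)/2^n ≤ 1e-05
(0 - (-3))/2^n ≤ 1e-05
3/2^n ≤ 1e-05
2^n ≥ 300000
n ≥ log₂(300000) = 18.19
n ≥ 19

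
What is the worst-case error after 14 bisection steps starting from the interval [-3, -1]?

Bisection error bound: |error| ≤ (b-a)/2^n
|error| ≤ (-1 - (-3))/2^14 = 2/2^14
|error| ≤ 0.0001220703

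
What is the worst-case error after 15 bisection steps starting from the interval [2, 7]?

Bisection error bound: |error| ≤ (b-a)/2^n
|error| ≤ (7 - 2)/2^15 = 5/2^15
|error| ≤ 0.0001525879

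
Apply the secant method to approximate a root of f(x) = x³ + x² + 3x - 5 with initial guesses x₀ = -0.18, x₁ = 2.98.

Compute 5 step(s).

f(x) = x³ + x² + 3x - 5
x₀ = -0.18, x₁ = 2.98

Secant formula: x_{n+1} = x_n - f(x_n)(x_n - x_{n-1})/(f(x_n) - f(x_{n-1}))

Iteration 1:
  f(-0.180000) = -5.513432
  f(2.980000) = 39.283992
  x_2 = 2.980000 - 39.283992×(2.980000 - (-0.180000))/(39.283992 - (-5.513432))
       = 0.208916
Iteration 2:
  f(2.980000) = 39.283992
  f(0.208916) = -4.320487
  x_3 = 0.208916 - (-4.320487)×(0.208916 - 2.980000)/(-4.320487 - 39.283992)
       = 0.483485
Iteration 3:
  f(0.208916) = -4.320487
  f(0.483485) = -3.202769
  x_4 = 0.483485 - (-3.202769)×(0.483485 - 0.208916)/(-3.202769 - (-4.320487))
       = 1.270249
Iteration 4:
  f(0.483485) = -3.202769
  f(1.270249) = 2.473867
  x_5 = 1.270249 - 2.473867×(1.270249 - 0.483485)/(2.473867 - (-3.202769))
       = 0.927379
Iteration 5:
  f(1.270249) = 2.473867
  f(0.927379) = -0.560258
  x_6 = 0.927379 - (-0.560258)×(0.927379 - 1.270249)/(-0.560258 - 2.473867)
       = 0.990690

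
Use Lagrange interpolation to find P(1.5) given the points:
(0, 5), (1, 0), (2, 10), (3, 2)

Lagrange interpolation formula:
P(x) = Σ yᵢ × Lᵢ(x)
where Lᵢ(x) = Π_{j≠i} (x - xⱼ)/(xᵢ - xⱼ)

L_0(1.5) = (1.5 - 1)/(0 - 1) × (1.5 - 2)/(0 - 2) × (1.5 - 3)/(0 - 3) = -0.062500
L_1(1.5) = (1.5 - 0)/(1 - 0) × (1.5 - 2)/(1 - 2) × (1.5 - 3)/(1 - 3) = 0.562500
L_2(1.5) = (1.5 - 0)/(2 - 0) × (1.5 - 1)/(2 - 1) × (1.5 - 3)/(2 - 3) = 0.562500
L_3(1.5) = (1.5 - 0)/(3 - 0) × (1.5 - 1)/(3 - 1) × (1.5 - 2)/(3 - 2) = -0.062500

P(1.5) = 5×L_0(1.5) + 0×L_1(1.5) + 10×L_2(1.5) + 2×L_3(1.5)
P(1.5) = 5.187500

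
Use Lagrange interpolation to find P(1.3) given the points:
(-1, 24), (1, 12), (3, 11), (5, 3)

Lagrange interpolation formula:
P(x) = Σ yᵢ × Lᵢ(x)
where Lᵢ(x) = Π_{j≠i} (x - xⱼ)/(xᵢ - xⱼ)

L_0(1.3) = (1.3 - 1)/(-1 - 1) × (1.3 - 3)/(-1 - 3) × (1.3 - 5)/(-1 - 5) = -0.039313
L_1(1.3) = (1.3 - (-1))/(1 - (-1)) × (1.3 - 3)/(1 - 3) × (1.3 - 5)/(1 - 5) = 0.904187
L_2(1.3) = (1.3 - (-1))/(3 - (-1)) × (1.3 - 1)/(3 - 1) × (1.3 - 5)/(3 - 5) = 0.159563
L_3(1.3) = (1.3 - (-1))/(5 - (-1)) × (1.3 - 1)/(5 - 1) × (1.3 - 3)/(5 - 3) = -0.024438

P(1.3) = 24×L_0(1.3) + 12×L_1(1.3) + 11×L_2(1.3) + 3×L_3(1.3)
P(1.3) = 11.588625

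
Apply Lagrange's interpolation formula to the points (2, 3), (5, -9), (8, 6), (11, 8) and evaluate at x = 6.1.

Lagrange interpolation formula:
P(x) = Σ yᵢ × Lᵢ(x)
where Lᵢ(x) = Π_{j≠i} (x - xⱼ)/(xᵢ - xⱼ)

L_0(6.1) = (6.1 - 5)/(2 - 5) × (6.1 - 8)/(2 - 8) × (6.1 - 11)/(2 - 11) = -0.063216
L_1(6.1) = (6.1 - 2)/(5 - 2) × (6.1 - 8)/(5 - 8) × (6.1 - 11)/(5 - 11) = 0.706870
L_2(6.1) = (6.1 - 2)/(8 - 2) × (6.1 - 5)/(8 - 5) × (6.1 - 11)/(8 - 11) = 0.409241
L_3(6.1) = (6.1 - 2)/(11 - 2) × (6.1 - 5)/(11 - 5) × (6.1 - 8)/(11 - 8) = -0.052895

P(6.1) = 3×L_0(6.1) + (-9)×L_1(6.1) + 6×L_2(6.1) + 8×L_3(6.1)
P(6.1) = -4.519198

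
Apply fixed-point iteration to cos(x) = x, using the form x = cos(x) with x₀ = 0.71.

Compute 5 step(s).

Equation: cos(x) = x
Fixed-point form: x = cos(x)
x₀ = 0.71

x_1 = g(0.710000) = 0.758362
x_2 = g(0.758362) = 0.725964
x_3 = g(0.725964) = 0.747860
x_4 = g(0.747860) = 0.733146
x_5 = g(0.733146) = 0.743073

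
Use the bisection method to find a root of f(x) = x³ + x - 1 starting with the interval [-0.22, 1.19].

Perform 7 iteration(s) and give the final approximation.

f(x) = x³ + x - 1
Initial interval: [-0.22, 1.19]

Iteration 1:
  c_1 = (-0.220000 + 1.190000)/2 = 0.485000
  f(c_1) = f(0.485000) = -0.400916
  f(a) × f(c) ≥ 0, new interval: [0.485000, 1.190000]
Iteration 2:
  c_2 = (0.485000 + 1.190000)/2 = 0.837500
  f(c_2) = f(0.837500) = 0.424928
  f(a) × f(c) < 0, new interval: [0.485000, 0.837500]
Iteration 3:
  c_3 = (0.485000 + 0.837500)/2 = 0.661250
  f(c_3) = f(0.661250) = -0.049617
  f(a) × f(c) ≥ 0, new interval: [0.661250, 0.837500]
Iteration 4:
  c_4 = (0.661250 + 0.837500)/2 = 0.749375
  f(c_4) = f(0.749375) = 0.170196
  f(a) × f(c) < 0, new interval: [0.661250, 0.749375]
Iteration 5:
  c_5 = (0.661250 + 0.749375)/2 = 0.705312
  f(c_5) = f(0.705312) = 0.056181
  f(a) × f(c) < 0, new interval: [0.661250, 0.705312]
Iteration 6:
  c_6 = (0.661250 + 0.705312)/2 = 0.683281
  f(c_6) = f(0.683281) = 0.002287
  f(a) × f(c) < 0, new interval: [0.661250, 0.683281]
Iteration 7:
  c_7 = (0.661250 + 0.683281)/2 = 0.672266
  f(c_7) = f(0.672266) = -0.023910
  f(a) × f(c) ≥ 0, new interval: [0.672266, 0.683281]

After 7 iteration(s), the approximation is c_7 = 0.672266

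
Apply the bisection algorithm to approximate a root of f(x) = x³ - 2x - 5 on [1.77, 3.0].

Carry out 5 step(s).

f(x) = x³ - 2x - 5
Initial interval: [1.77, 3.0]

Iteration 1:
  c_1 = (1.770000 + 3.000000)/2 = 2.385000
  f(c_1) = f(2.385000) = 3.796417
  f(a) × f(c) < 0, new interval: [1.770000, 2.385000]
Iteration 2:
  c_2 = (1.770000 + 2.385000)/2 = 2.077500
  f(c_2) = f(2.077500) = -0.188497
  f(a) × f(c) ≥ 0, new interval: [2.077500, 2.385000]
Iteration 3:
  c_3 = (2.077500 + 2.385000)/2 = 2.231250
  f(c_3) = f(2.231250) = 1.645726
  f(a) × f(c) < 0, new interval: [2.077500, 2.231250]
Iteration 4:
  c_4 = (2.077500 + 2.231250)/2 = 2.154375
  f(c_4) = f(2.154375) = 0.690419
  f(a) × f(c) < 0, new interval: [2.077500, 2.154375]
Iteration 5:
  c_5 = (2.077500 + 2.154375)/2 = 2.115937
  f(c_5) = f(2.115937) = 0.241582
  f(a) × f(c) < 0, new interval: [2.077500, 2.115937]

After 5 iteration(s), the approximation is c_5 = 2.115937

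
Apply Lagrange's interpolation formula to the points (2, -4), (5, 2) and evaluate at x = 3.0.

Lagrange interpolation formula:
P(x) = Σ yᵢ × Lᵢ(x)
where Lᵢ(x) = Π_{j≠i} (x - xⱼ)/(xᵢ - xⱼ)

L_0(3.0) = (3.0 - 5)/(2 - 5) = 0.666667
L_1(3.0) = (3.0 - 2)/(5 - 2) = 0.333333

P(3.0) = (-4)×L_0(3.0) + 2×L_1(3.0)
P(3.0) = -2.000000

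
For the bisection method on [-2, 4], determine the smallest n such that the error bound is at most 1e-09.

We need (b-a)/2^n ≤ 1e-09
(4 - (-2))/2^n ≤ 1e-09
6/2^n ≤ 1e-09
2^n ≥ 6000000000
n ≥ log₂(6000000000) = 32.48
n ≥ 33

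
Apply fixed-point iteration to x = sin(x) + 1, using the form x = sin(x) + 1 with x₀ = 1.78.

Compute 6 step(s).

Equation: x = sin(x) + 1
Fixed-point form: x = sin(x) + 1
x₀ = 1.78

x_1 = g(1.780000) = 1.978197
x_2 = g(1.978197) = 1.918154
x_3 = g(1.918154) = 1.940275
x_4 = g(1.940275) = 1.932516
x_5 = g(1.932516) = 1.935290
x_6 = g(1.935290) = 1.934304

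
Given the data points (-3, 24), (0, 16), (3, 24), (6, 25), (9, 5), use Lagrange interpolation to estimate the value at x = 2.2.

Lagrange interpolation formula:
P(x) = Σ yᵢ × Lᵢ(x)
where Lᵢ(x) = Π_{j≠i} (x - xⱼ)/(xᵢ - xⱼ)

L_0(2.2) = (2.2 - 0)/(-3 - 0) × (2.2 - 3)/(-3 - 3) × (2.2 - 6)/(-3 - 6) × (2.2 - 9)/(-3 - 9) = -0.023394
L_1(2.2) = (2.2 - (-3))/(0 - (-3)) × (2.2 - 3)/(0 - 3) × (2.2 - 6)/(0 - 6) × (2.2 - 9)/(0 - 9) = 0.221182
L_2(2.2) = (2.2 - (-3))/(3 - (-3)) × (2.2 - 0)/(3 - 0) × (2.2 - 6)/(3 - 6) × (2.2 - 9)/(3 - 9) = 0.912375
L_3(2.2) = (2.2 - (-3))/(6 - (-3)) × (2.2 - 0)/(6 - 0) × (2.2 - 3)/(6 - 3) × (2.2 - 9)/(6 - 9) = -0.128053
L_4(2.2) = (2.2 - (-3))/(9 - (-3)) × (2.2 - 0)/(9 - 0) × (2.2 - 3)/(9 - 3) × (2.2 - 6)/(9 - 6) = 0.017890

P(2.2) = 24×L_0(2.2) + 16×L_1(2.2) + 24×L_2(2.2) + 25×L_3(2.2) + 5×L_4(2.2)
P(2.2) = 21.762588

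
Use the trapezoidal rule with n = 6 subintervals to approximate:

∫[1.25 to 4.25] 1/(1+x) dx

f(x) = 1/(1+x)
a = 1.25, b = 4.25, n = 6
h = (b - a)/n = 0.500000

Trapezoidal rule: (h/2)[f(x₀) + 2f(x₁) + 2f(x₂) + ... + f(xₙ)]

x_0 = 1.2500, f(x_0) = 0.444444, coefficient = 1
x_1 = 1.7500, f(x_1) = 0.363636, coefficient = 2
x_2 = 2.2500, f(x_2) = 0.307692, coefficient = 2
x_3 = 2.7500, f(x_3) = 0.266667, coefficient = 2
x_4 = 3.2500, f(x_4) = 0.235294, coefficient = 2
x_5 = 3.7500, f(x_5) = 0.210526, coefficient = 2
x_6 = 4.2500, f(x_6) = 0.190476, coefficient = 1

I ≈ (0.500000/2) × 3.402552 = 0.850638
Exact value: 0.847298
Error: 0.003340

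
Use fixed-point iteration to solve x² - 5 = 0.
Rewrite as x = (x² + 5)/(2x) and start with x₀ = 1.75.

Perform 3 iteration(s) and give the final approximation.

Equation: x² - 5 = 0
Fixed-point form: x = (x² + 5)/(2x)
x₀ = 1.75

x_1 = g(1.750000) = 2.303571
x_2 = g(2.303571) = 2.237057
x_3 = g(2.237057) = 2.236068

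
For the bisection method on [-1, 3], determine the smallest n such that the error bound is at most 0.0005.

We need (b-a)/2^n ≤ 0.0005
(3 - (-1))/2^n ≤ 0.0005
4/2^n ≤ 0.0005
2^n ≥ 8000
n ≥ log₂(8000) = 12.97
n ≥ 13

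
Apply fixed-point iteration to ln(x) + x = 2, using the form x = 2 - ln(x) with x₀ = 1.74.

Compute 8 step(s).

Equation: ln(x) + x = 2
Fixed-point form: x = 2 - ln(x)
x₀ = 1.74

x_1 = g(1.740000) = 1.446115
x_2 = g(1.446115) = 1.631119
x_3 = g(1.631119) = 1.510733
x_4 = g(1.510733) = 1.587405
x_5 = g(1.587405) = 1.537900
x_6 = g(1.537900) = 1.569582
x_7 = g(1.569582) = 1.549190
x_8 = g(1.549190) = 1.562268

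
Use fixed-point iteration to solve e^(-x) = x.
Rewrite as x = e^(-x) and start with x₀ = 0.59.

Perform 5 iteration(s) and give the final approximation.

Equation: e^(-x) = x
Fixed-point form: x = e^(-x)
x₀ = 0.59

x_1 = g(0.590000) = 0.554327
x_2 = g(0.554327) = 0.574459
x_3 = g(0.574459) = 0.563010
x_4 = g(0.563010) = 0.569493
x_5 = g(0.569493) = 0.565812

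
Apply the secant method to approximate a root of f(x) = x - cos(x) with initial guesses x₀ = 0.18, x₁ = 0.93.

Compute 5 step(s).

f(x) = x - cos(x)
x₀ = 0.18, x₁ = 0.93

Secant formula: x_{n+1} = x_n - f(x_n)(x_n - x_{n-1})/(f(x_n) - f(x_{n-1}))

Iteration 1:
  f(0.180000) = -0.803844
  f(0.930000) = 0.332166
  x_2 = 0.930000 - 0.332166×(0.930000 - 0.180000)/(0.332166 - (-0.803844))
       = 0.710702
Iteration 2:
  f(0.930000) = 0.332166
  f(0.710702) = -0.047202
  x_3 = 0.710702 - (-0.047202)×(0.710702 - 0.930000)/(-0.047202 - 0.332166)
       = 0.737988
Iteration 3:
  f(0.710702) = -0.047202
  f(0.737988) = -0.001836
  x_4 = 0.737988 - (-0.001836)×(0.737988 - 0.710702)/(-0.001836 - (-0.047202))
       = 0.739092
Iteration 4:
  f(0.737988) = -0.001836
  f(0.739092) = 0.000012
  x_5 = 0.739092 - 0.000012×(0.739092 - 0.737988)/(0.000012 - (-0.001836))
       = 0.739085
Iteration 5:
  f(0.739092) = 0.000012
  f(0.739085) = 0.000000
  x_6 = 0.739085 - 0.000000×(0.739085 - 0.739092)/(0.000000 - 0.000012)
       = 0.739085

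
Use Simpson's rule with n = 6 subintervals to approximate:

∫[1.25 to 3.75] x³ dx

f(x) = x³
a = 1.25, b = 3.75, n = 6
h = (b - a)/n = 0.416667

Simpson's rule: (h/3)[f(x₀) + 4f(x₁) + 2f(x₂) + ... + f(xₙ)]

x_0 = 1.2500, f(x_0) = 1.953125, coefficient = 1
x_1 = 1.6667, f(x_1) = 4.629630, coefficient = 4
x_2 = 2.0833, f(x_2) = 9.042245, coefficient = 2
x_3 = 2.5000, f(x_3) = 15.625000, coefficient = 4
x_4 = 2.9167, f(x_4) = 24.811921, coefficient = 2
x_5 = 3.3333, f(x_5) = 37.037037, coefficient = 4
x_6 = 3.7500, f(x_6) = 52.734375, coefficient = 1

I ≈ (0.416667/3) × 351.562500 = 48.828125
Exact value: 48.828125
Error: 0.000000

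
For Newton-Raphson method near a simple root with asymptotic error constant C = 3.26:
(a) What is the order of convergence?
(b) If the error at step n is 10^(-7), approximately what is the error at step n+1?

(a) Newton-Raphson has quadratic (order 2) convergence near simple roots.
    This means |e_{n+1}| ≈ C|e_n|².

(b) With |e_n| = 10^(-7) and C = 3.26:
    |e_{n+1}| ≈ 3.26 × (10^(-7))² = 3.26 × 10^(-14)

(a) 2 (quadratic); (b) |e_{n+1}| ≈ 3.260e-14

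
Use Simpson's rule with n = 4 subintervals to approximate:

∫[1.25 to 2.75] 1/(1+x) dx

f(x) = 1/(1+x)
a = 1.25, b = 2.75, n = 4
h = (b - a)/n = 0.375000

Simpson's rule: (h/3)[f(x₀) + 4f(x₁) + 2f(x₂) + ... + f(xₙ)]

x_0 = 1.2500, f(x_0) = 0.444444, coefficient = 1
x_1 = 1.6250, f(x_1) = 0.380952, coefficient = 4
x_2 = 2.0000, f(x_2) = 0.333333, coefficient = 2
x_3 = 2.3750, f(x_3) = 0.296296, coefficient = 4
x_4 = 2.7500, f(x_4) = 0.266667, coefficient = 1

I ≈ (0.375000/3) × 4.086772 = 0.510847
Exact value: 0.510826
Error: 0.000021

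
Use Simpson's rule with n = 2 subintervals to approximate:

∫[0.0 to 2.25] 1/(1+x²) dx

f(x) = 1/(1+x²)
a = 0.0, b = 2.25, n = 2
h = (b - a)/n = 1.125000

Simpson's rule: (h/3)[f(x₀) + 4f(x₁) + 2f(x₂) + ... + f(xₙ)]

x_0 = 0.0000, f(x_0) = 1.000000, coefficient = 1
x_1 = 1.1250, f(x_1) = 0.441379, coefficient = 4
x_2 = 2.2500, f(x_2) = 0.164948, coefficient = 1

I ≈ (1.125000/3) × 2.930466 = 1.098925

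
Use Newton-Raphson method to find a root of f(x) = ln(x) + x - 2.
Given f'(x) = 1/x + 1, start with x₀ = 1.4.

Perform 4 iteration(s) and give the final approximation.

f(x) = ln(x) + x - 2
f'(x) = 1/x + 1
x₀ = 1.4

Newton-Raphson formula: x_{n+1} = x_n - f(x_n)/f'(x_n)

Iteration 1:
  f(1.400000) = -0.263528
  f'(1.400000) = 1.714286
  x_1 = 1.400000 - (-0.263528)/1.714286 = 1.553725
Iteration 2:
  f(1.553725) = -0.005621
  f'(1.553725) = 1.643615
  x_2 = 1.553725 - (-0.005621)/1.643615 = 1.557144
Iteration 3:
  f(1.557144) = -0.000002
  f'(1.557144) = 1.642201
  x_3 = 1.557144 - (-0.000002)/1.642201 = 1.557146
Iteration 4:
  f(1.557146) = 0.000000
  f'(1.557146) = 1.642201
  x_4 = 1.557146 - 0.000000/1.642201 = 1.557146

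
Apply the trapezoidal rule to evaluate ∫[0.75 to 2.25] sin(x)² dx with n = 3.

f(x) = sin(x)²
a = 0.75, b = 2.25, n = 3
h = (b - a)/n = 0.500000

Trapezoidal rule: (h/2)[f(x₀) + 2f(x₁) + 2f(x₂) + ... + f(xₙ)]

x_0 = 0.7500, f(x_0) = 0.464631, coefficient = 1
x_1 = 1.2500, f(x_1) = 0.900572, coefficient = 2
x_2 = 1.7500, f(x_2) = 0.968228, coefficient = 2
x_3 = 2.2500, f(x_3) = 0.605398, coefficient = 1

I ≈ (0.500000/2) × 4.807630 = 1.201907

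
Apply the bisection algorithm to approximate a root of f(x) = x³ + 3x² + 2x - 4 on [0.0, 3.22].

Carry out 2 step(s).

f(x) = x³ + 3x² + 2x - 4
Initial interval: [0.0, 3.22]

Iteration 1:
  c_1 = (0.000000 + 3.220000)/2 = 1.610000
  f(c_1) = f(1.610000) = 11.169581
  f(a) × f(c) < 0, new interval: [0.000000, 1.610000]
Iteration 2:
  c_2 = (0.000000 + 1.610000)/2 = 0.805000
  f(c_2) = f(0.805000) = 0.075735
  f(a) × f(c) < 0, new interval: [0.000000, 0.805000]

After 2 iteration(s), the approximation is c_2 = 0.805000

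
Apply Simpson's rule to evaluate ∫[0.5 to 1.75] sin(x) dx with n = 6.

f(x) = sin(x)
a = 0.5, b = 1.75, n = 6
h = (b - a)/n = 0.208333

Simpson's rule: (h/3)[f(x₀) + 4f(x₁) + 2f(x₂) + ... + f(xₙ)]

x_0 = 0.5000, f(x_0) = 0.479426, coefficient = 1
x_1 = 0.7083, f(x_1) = 0.650569, coefficient = 4
x_2 = 0.9167, f(x_2) = 0.793578, coefficient = 2
x_3 = 1.1250, f(x_3) = 0.902268, coefficient = 4
x_4 = 1.3333, f(x_4) = 0.971938, coefficient = 2
x_5 = 1.5417, f(x_5) = 0.999576, coefficient = 4
x_6 = 1.7500, f(x_6) = 0.983986, coefficient = 1

I ≈ (0.208333/3) × 15.204092 = 1.055840
Exact value: 1.055829
Error: 0.000011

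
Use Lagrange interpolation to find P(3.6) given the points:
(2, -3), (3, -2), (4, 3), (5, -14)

Lagrange interpolation formula:
P(x) = Σ yᵢ × Lᵢ(x)
where Lᵢ(x) = Π_{j≠i} (x - xⱼ)/(xᵢ - xⱼ)

L_0(3.6) = (3.6 - 3)/(2 - 3) × (3.6 - 4)/(2 - 4) × (3.6 - 5)/(2 - 5) = -0.056000
L_1(3.6) = (3.6 - 2)/(3 - 2) × (3.6 - 4)/(3 - 4) × (3.6 - 5)/(3 - 5) = 0.448000
L_2(3.6) = (3.6 - 2)/(4 - 2) × (3.6 - 3)/(4 - 3) × (3.6 - 5)/(4 - 5) = 0.672000
L_3(3.6) = (3.6 - 2)/(5 - 2) × (3.6 - 3)/(5 - 3) × (3.6 - 4)/(5 - 4) = -0.064000

P(3.6) = (-3)×L_0(3.6) + (-2)×L_1(3.6) + 3×L_2(3.6) + (-14)×L_3(3.6)
P(3.6) = 2.184000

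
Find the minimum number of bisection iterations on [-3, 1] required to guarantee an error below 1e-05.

We need (b-a)/2^n ≤ 1e-05
(1 - (-3))/2^n ≤ 1e-05
4/2^n ≤ 1e-05
2^n ≥ 400000
n ≥ log₂(400000) = 18.61
n ≥ 19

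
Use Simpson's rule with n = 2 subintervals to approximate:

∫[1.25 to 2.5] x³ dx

f(x) = x³
a = 1.25, b = 2.5, n = 2
h = (b - a)/n = 0.625000

Simpson's rule: (h/3)[f(x₀) + 4f(x₁) + 2f(x₂) + ... + f(xₙ)]

x_0 = 1.2500, f(x_0) = 1.953125, coefficient = 1
x_1 = 1.8750, f(x_1) = 6.591797, coefficient = 4
x_2 = 2.5000, f(x_2) = 15.625000, coefficient = 1

I ≈ (0.625000/3) × 43.945312 = 9.155273
Exact value: 9.155273
Error: 0.000000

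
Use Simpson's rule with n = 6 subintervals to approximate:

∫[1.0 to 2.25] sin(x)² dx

f(x) = sin(x)²
a = 1.0, b = 2.25, n = 6
h = (b - a)/n = 0.208333

Simpson's rule: (h/3)[f(x₀) + 4f(x₁) + 2f(x₂) + ... + f(xₙ)]

x_0 = 1.0000, f(x_0) = 0.708073, coefficient = 1
x_1 = 1.2083, f(x_1) = 0.874274, coefficient = 4
x_2 = 1.4167, f(x_2) = 0.976432, coefficient = 2
x_3 = 1.6250, f(x_3) = 0.997065, coefficient = 4
x_4 = 1.8333, f(x_4) = 0.932643, coefficient = 2
x_5 = 2.0417, f(x_5) = 0.794191, coefficient = 4
x_6 = 2.2500, f(x_6) = 0.605398, coefficient = 1

I ≈ (0.208333/3) × 15.793741 = 1.096788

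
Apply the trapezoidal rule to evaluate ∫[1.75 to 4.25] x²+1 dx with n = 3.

f(x) = x²+1
a = 1.75, b = 4.25, n = 3
h = (b - a)/n = 0.833333

Trapezoidal rule: (h/2)[f(x₀) + 2f(x₁) + 2f(x₂) + ... + f(xₙ)]

x_0 = 1.7500, f(x_0) = 4.062500, coefficient = 1
x_1 = 2.5833, f(x_1) = 7.673611, coefficient = 2
x_2 = 3.4167, f(x_2) = 12.673611, coefficient = 2
x_3 = 4.2500, f(x_3) = 19.062500, coefficient = 1

I ≈ (0.833333/2) × 63.819444 = 26.591435
Exact value: 26.302083
Error: 0.289352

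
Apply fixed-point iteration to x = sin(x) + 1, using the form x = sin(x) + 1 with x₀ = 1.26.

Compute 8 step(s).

Equation: x = sin(x) + 1
Fixed-point form: x = sin(x) + 1
x₀ = 1.26

x_1 = g(1.260000) = 1.952090
x_2 = g(1.952090) = 1.928184
x_3 = g(1.928184) = 1.936814
x_4 = g(1.936814) = 1.933760
x_5 = g(1.933760) = 1.934849
x_6 = g(1.934849) = 1.934462
x_7 = g(1.934462) = 1.934599
x_8 = g(1.934599) = 1.934550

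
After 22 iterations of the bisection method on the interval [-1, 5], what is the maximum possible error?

Bisection error bound: |error| ≤ (b-a)/2^n
|error| ≤ (5 - (-1))/2^22 = 6/2^22
|error| ≤ 0.0000014305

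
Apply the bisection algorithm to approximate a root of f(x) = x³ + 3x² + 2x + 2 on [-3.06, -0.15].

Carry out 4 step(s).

f(x) = x³ + 3x² + 2x + 2
Initial interval: [-3.06, -0.15]

Iteration 1:
  c_1 = (-3.060000 + (-0.150000))/2 = -1.605000
  f(c_1) = f(-1.605000) = 2.383555
  f(a) × f(c) < 0, new interval: [-3.060000, -1.605000]
Iteration 2:
  c_2 = (-3.060000 + (-1.605000))/2 = -2.332500
  f(c_2) = f(-2.332500) = 0.966571
  f(a) × f(c) < 0, new interval: [-3.060000, -2.332500]
Iteration 3:
  c_3 = (-3.060000 + (-2.332500))/2 = -2.696250
  f(c_3) = f(-2.696250) = -1.184309
  f(a) × f(c) ≥ 0, new interval: [-2.696250, -2.332500]
Iteration 4:
  c_4 = (-2.696250 + (-2.332500))/2 = -2.514375
  f(c_4) = f(-2.514375) = 0.041411
  f(a) × f(c) < 0, new interval: [-2.696250, -2.514375]

After 4 iteration(s), the approximation is c_4 = -2.514375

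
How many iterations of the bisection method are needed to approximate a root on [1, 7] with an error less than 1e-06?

We need (b-a)/2^n ≤ 1e-06
(7 - 1)/2^n ≤ 1e-06
6/2^n ≤ 1e-06
2^n ≥ 6000000
n ≥ log₂(6000000) = 22.52
n ≥ 23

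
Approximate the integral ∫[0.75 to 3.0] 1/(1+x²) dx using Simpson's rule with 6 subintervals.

f(x) = 1/(1+x²)
a = 0.75, b = 3.0, n = 6
h = (b - a)/n = 0.375000

Simpson's rule: (h/3)[f(x₀) + 4f(x₁) + 2f(x₂) + ... + f(xₙ)]

x_0 = 0.7500, f(x_0) = 0.640000, coefficient = 1
x_1 = 1.1250, f(x_1) = 0.441379, coefficient = 4
x_2 = 1.5000, f(x_2) = 0.307692, coefficient = 2
x_3 = 1.8750, f(x_3) = 0.221453, coefficient = 4
x_4 = 2.2500, f(x_4) = 0.164948, coefficient = 2
x_5 = 2.6250, f(x_5) = 0.126733, coefficient = 4
x_6 = 3.0000, f(x_6) = 0.100000, coefficient = 1

I ≈ (0.375000/3) × 4.843543 = 0.605443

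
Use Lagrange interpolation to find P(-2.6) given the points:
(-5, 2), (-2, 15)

Lagrange interpolation formula:
P(x) = Σ yᵢ × Lᵢ(x)
where Lᵢ(x) = Π_{j≠i} (x - xⱼ)/(xᵢ - xⱼ)

L_0(-2.6) = (-2.6 - (-2))/(-5 - (-2)) = 0.200000
L_1(-2.6) = (-2.6 - (-5))/(-2 - (-5)) = 0.800000

P(-2.6) = 2×L_0(-2.6) + 15×L_1(-2.6)
P(-2.6) = 12.400000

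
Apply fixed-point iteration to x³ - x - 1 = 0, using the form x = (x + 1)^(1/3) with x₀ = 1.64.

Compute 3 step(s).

Equation: x³ - x - 1 = 0
Fixed-point form: x = (x + 1)^(1/3)
x₀ = 1.64

x_1 = g(1.640000) = 1.382085
x_2 = g(1.382085) = 1.335526
x_3 = g(1.335526) = 1.326768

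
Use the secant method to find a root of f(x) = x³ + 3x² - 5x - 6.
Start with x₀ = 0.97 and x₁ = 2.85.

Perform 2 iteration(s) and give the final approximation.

f(x) = x³ + 3x² - 5x - 6
x₀ = 0.97, x₁ = 2.85

Secant formula: x_{n+1} = x_n - f(x_n)(x_n - x_{n-1})/(f(x_n) - f(x_{n-1}))

Iteration 1:
  f(0.970000) = -7.114627
  f(2.850000) = 27.266625
  x_2 = 2.850000 - 27.266625×(2.850000 - 0.970000)/(27.266625 - (-7.114627))
       = 1.359035
Iteration 2:
  f(2.850000) = 27.266625
  f(1.359035) = -4.744144
  x_3 = 1.359035 - (-4.744144)×(1.359035 - 2.850000)/(-4.744144 - 27.266625)
       = 1.580003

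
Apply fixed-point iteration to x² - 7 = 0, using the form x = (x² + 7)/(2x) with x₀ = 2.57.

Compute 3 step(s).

Equation: x² - 7 = 0
Fixed-point form: x = (x² + 7)/(2x)
x₀ = 2.57

x_1 = g(2.570000) = 2.646868
x_2 = g(2.646868) = 2.645752
x_3 = g(2.645752) = 2.645751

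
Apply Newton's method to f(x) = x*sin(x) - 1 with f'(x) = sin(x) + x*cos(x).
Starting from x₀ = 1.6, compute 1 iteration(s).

f(x) = x*sin(x) - 1
f'(x) = sin(x) + x*cos(x)
x₀ = 1.6

Newton-Raphson formula: x_{n+1} = x_n - f(x_n)/f'(x_n)

Iteration 1:
  f(1.600000) = 0.599318
  f'(1.600000) = 0.952854
  x_1 = 1.600000 - 0.599318/0.952854 = 0.971029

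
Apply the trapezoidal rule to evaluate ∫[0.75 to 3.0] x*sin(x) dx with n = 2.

f(x) = x*sin(x)
a = 0.75, b = 3.0, n = 2
h = (b - a)/n = 1.125000

Trapezoidal rule: (h/2)[f(x₀) + 2f(x₁) + 2f(x₂) + ... + f(xₙ)]

x_0 = 0.7500, f(x_0) = 0.511229, coefficient = 1
x_1 = 1.8750, f(x_1) = 1.788911, coefficient = 2
x_2 = 3.0000, f(x_2) = 0.423360, coefficient = 1

I ≈ (1.125000/2) × 4.512411 = 2.538231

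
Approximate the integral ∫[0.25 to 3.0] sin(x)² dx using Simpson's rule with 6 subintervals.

f(x) = sin(x)²
a = 0.25, b = 3.0, n = 6
h = (b - a)/n = 0.458333

Simpson's rule: (h/3)[f(x₀) + 4f(x₁) + 2f(x₂) + ... + f(xₙ)]

x_0 = 0.2500, f(x_0) = 0.061209, coefficient = 1
x_1 = 0.7083, f(x_1) = 0.423240, coefficient = 4
x_2 = 1.1667, f(x_2) = 0.845379, coefficient = 2
x_3 = 1.6250, f(x_3) = 0.997065, coefficient = 4
x_4 = 2.0833, f(x_4) = 0.759518, coefficient = 2
x_5 = 2.5417, f(x_5) = 0.318752, coefficient = 4
x_6 = 3.0000, f(x_6) = 0.019915, coefficient = 1

I ≈ (0.458333/3) × 10.247145 = 1.565536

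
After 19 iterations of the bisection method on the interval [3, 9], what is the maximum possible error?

Bisection error bound: |error| ≤ (b-a)/2^n
|error| ≤ (9 - 3)/2^19 = 6/2^19
|error| ≤ 0.0000114441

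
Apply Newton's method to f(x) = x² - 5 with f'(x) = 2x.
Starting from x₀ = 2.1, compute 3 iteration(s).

f(x) = x² - 5
f'(x) = 2x
x₀ = 2.1

Newton-Raphson formula: x_{n+1} = x_n - f(x_n)/f'(x_n)

Iteration 1:
  f(2.100000) = -0.590000
  f'(2.100000) = 4.200000
  x_1 = 2.100000 - (-0.590000)/4.200000 = 2.240476
Iteration 2:
  f(2.240476) = 0.019734
  f'(2.240476) = 4.480952
  x_2 = 2.240476 - 0.019734/4.480952 = 2.236072
Iteration 3:
  f(2.236072) = 0.000019
  f'(2.236072) = 4.472145
  x_3 = 2.236072 - 0.000019/4.472145 = 2.236068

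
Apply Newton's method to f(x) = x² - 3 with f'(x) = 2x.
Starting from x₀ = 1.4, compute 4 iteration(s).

f(x) = x² - 3
f'(x) = 2x
x₀ = 1.4

Newton-Raphson formula: x_{n+1} = x_n - f(x_n)/f'(x_n)

Iteration 1:
  f(1.400000) = -1.040000
  f'(1.400000) = 2.800000
  x_1 = 1.400000 - (-1.040000)/2.800000 = 1.771429
Iteration 2:
  f(1.771429) = 0.137959
  f'(1.771429) = 3.542857
  x_2 = 1.771429 - 0.137959/3.542857 = 1.732488
Iteration 3:
  f(1.732488) = 0.001516
  f'(1.732488) = 3.464977
  x_3 = 1.732488 - 0.001516/3.464977 = 1.732051
Iteration 4:
  f(1.732051) = 0.000000
  f'(1.732051) = 3.464102
  x_4 = 1.732051 - 0.000000/3.464102 = 1.732051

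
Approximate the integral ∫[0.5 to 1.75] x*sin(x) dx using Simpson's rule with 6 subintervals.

f(x) = x*sin(x)
a = 0.5, b = 1.75, n = 6
h = (b - a)/n = 0.208333

Simpson's rule: (h/3)[f(x₀) + 4f(x₁) + 2f(x₂) + ... + f(xₙ)]

x_0 = 0.5000, f(x_0) = 0.239713, coefficient = 1
x_1 = 0.7083, f(x_1) = 0.460820, coefficient = 4
x_2 = 0.9167, f(x_2) = 0.727446, coefficient = 2
x_3 = 1.1250, f(x_3) = 1.015051, coefficient = 4
x_4 = 1.3333, f(x_4) = 1.295917, coefficient = 2
x_5 = 1.5417, f(x_5) = 1.541013, coefficient = 4
x_6 = 1.7500, f(x_6) = 1.721975, coefficient = 1

I ≈ (0.208333/3) × 18.075949 = 1.255274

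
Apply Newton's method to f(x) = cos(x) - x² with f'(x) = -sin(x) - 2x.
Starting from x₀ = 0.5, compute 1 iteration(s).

f(x) = cos(x) - x²
f'(x) = -sin(x) - 2x
x₀ = 0.5

Newton-Raphson formula: x_{n+1} = x_n - f(x_n)/f'(x_n)

Iteration 1:
  f(0.500000) = 0.627583
  f'(0.500000) = -1.479426
  x_1 = 0.500000 - 0.627583/(-1.479426) = 0.924207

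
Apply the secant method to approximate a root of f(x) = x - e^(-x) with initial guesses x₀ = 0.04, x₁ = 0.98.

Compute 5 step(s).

f(x) = x - e^(-x)
x₀ = 0.04, x₁ = 0.98

Secant formula: x_{n+1} = x_n - f(x_n)(x_n - x_{n-1})/(f(x_n) - f(x_{n-1}))

Iteration 1:
  f(0.040000) = -0.920789
  f(0.980000) = 0.604689
  x_2 = 0.980000 - 0.604689×(0.980000 - 0.040000)/(0.604689 - (-0.920789))
       = 0.607391
Iteration 2:
  f(0.980000) = 0.604689
  f(0.607391) = 0.062620
  x_3 = 0.607391 - 0.062620×(0.607391 - 0.980000)/(0.062620 - 0.604689)
       = 0.564347
Iteration 3:
  f(0.607391) = 0.062620
  f(0.564347) = -0.004385
  x_4 = 0.564347 - (-0.004385)×(0.564347 - 0.607391)/(-0.004385 - 0.062620)
       = 0.567164
Iteration 4:
  f(0.564347) = -0.004385
  f(0.567164) = 0.000032
  x_5 = 0.567164 - 0.000032×(0.567164 - 0.564347)/(0.000032 - (-0.004385))
       = 0.567143
Iteration 5:
  f(0.567164) = 0.000032
  f(0.567143) = 0.000000
  x_6 = 0.567143 - 0.000000×(0.567143 - 0.567164)/(0.000000 - 0.000032)
       = 0.567143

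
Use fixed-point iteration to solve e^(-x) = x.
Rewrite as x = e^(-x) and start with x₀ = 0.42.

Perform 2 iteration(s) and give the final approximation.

Equation: e^(-x) = x
Fixed-point form: x = e^(-x)
x₀ = 0.42

x_1 = g(0.420000) = 0.657047
x_2 = g(0.657047) = 0.518380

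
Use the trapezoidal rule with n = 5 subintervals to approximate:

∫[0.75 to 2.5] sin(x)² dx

f(x) = sin(x)²
a = 0.75, b = 2.5, n = 5
h = (b - a)/n = 0.350000

Trapezoidal rule: (h/2)[f(x₀) + 2f(x₁) + 2f(x₂) + ... + f(xₙ)]

x_0 = 0.7500, f(x_0) = 0.464631, coefficient = 1
x_1 = 1.1000, f(x_1) = 0.794251, coefficient = 2
x_2 = 1.4500, f(x_2) = 0.985479, coefficient = 2
x_3 = 1.8000, f(x_3) = 0.948379, coefficient = 2
x_4 = 2.1500, f(x_4) = 0.700400, coefficient = 2
x_5 = 2.5000, f(x_5) = 0.358169, coefficient = 1

I ≈ (0.350000/2) × 7.679817 = 1.343968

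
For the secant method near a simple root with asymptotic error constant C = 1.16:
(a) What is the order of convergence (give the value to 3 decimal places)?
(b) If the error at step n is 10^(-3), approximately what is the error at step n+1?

(a) Secant method has superlinear convergence with order φ = (1+√5)/2 ≈ 1.618.
    This means |e_{n+1}| ≈ C|e_n|^1.618.

(b) With |e_n| = 10^(-3) and C = 1.16:
    |e_{n+1}| ≈ 1.16 × (10^(-3))^1.618 = 1.16 × 10^(-4.85)

(a) ≈ 1.618 (golden ratio); (b) |e_{n+1}| ≈ 1.623e-05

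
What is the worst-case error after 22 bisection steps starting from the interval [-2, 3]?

Bisection error bound: |error| ≤ (b-a)/2^n
|error| ≤ (3 - (-2))/2^22 = 5/2^22
|error| ≤ 0.0000011921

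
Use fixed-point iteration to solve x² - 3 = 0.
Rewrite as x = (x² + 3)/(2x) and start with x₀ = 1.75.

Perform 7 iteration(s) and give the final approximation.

Equation: x² - 3 = 0
Fixed-point form: x = (x² + 3)/(2x)
x₀ = 1.75

x_1 = g(1.750000) = 1.732143
x_2 = g(1.732143) = 1.732051
x_3 = g(1.732051) = 1.732051
x_4 = g(1.732051) = 1.732051
x_5 = g(1.732051) = 1.732051
x_6 = g(1.732051) = 1.732051
x_7 = g(1.732051) = 1.732051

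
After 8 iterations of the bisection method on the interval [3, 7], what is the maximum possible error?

Bisection error bound: |error| ≤ (b-a)/2^n
|error| ≤ (7 - 3)/2^8 = 4/2^8
|error| ≤ 0.0156250000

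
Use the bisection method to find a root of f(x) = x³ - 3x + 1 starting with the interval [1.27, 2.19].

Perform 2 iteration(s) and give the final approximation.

f(x) = x³ - 3x + 1
Initial interval: [1.27, 2.19]

Iteration 1:
  c_1 = (1.270000 + 2.190000)/2 = 1.730000
  f(c_1) = f(1.730000) = 0.987717
  f(a) × f(c) < 0, new interval: [1.270000, 1.730000]
Iteration 2:
  c_2 = (1.270000 + 1.730000)/2 = 1.500000
  f(c_2) = f(1.500000) = -0.125000
  f(a) × f(c) ≥ 0, new interval: [1.500000, 1.730000]

After 2 iteration(s), the approximation is c_2 = 1.500000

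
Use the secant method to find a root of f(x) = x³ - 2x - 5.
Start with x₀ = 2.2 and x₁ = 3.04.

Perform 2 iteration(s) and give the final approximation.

f(x) = x³ - 2x - 5
x₀ = 2.2, x₁ = 3.04

Secant formula: x_{n+1} = x_n - f(x_n)(x_n - x_{n-1})/(f(x_n) - f(x_{n-1}))

Iteration 1:
  f(2.200000) = 1.248000
  f(3.040000) = 17.014464
  x_2 = 3.040000 - 17.014464×(3.040000 - 2.200000)/(17.014464 - 1.248000)
       = 2.133510
Iteration 2:
  f(3.040000) = 17.014464
  f(2.133510) = 0.444424
  x_3 = 2.133510 - 0.444424×(2.133510 - 3.040000)/(0.444424 - 17.014464)
       = 2.109197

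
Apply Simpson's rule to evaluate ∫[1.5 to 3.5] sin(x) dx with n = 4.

f(x) = sin(x)
a = 1.5, b = 3.5, n = 4
h = (b - a)/n = 0.500000

Simpson's rule: (h/3)[f(x₀) + 4f(x₁) + 2f(x₂) + ... + f(xₙ)]

x_0 = 1.5000, f(x_0) = 0.997495, coefficient = 1
x_1 = 2.0000, f(x_1) = 0.909297, coefficient = 4
x_2 = 2.5000, f(x_2) = 0.598472, coefficient = 2
x_3 = 3.0000, f(x_3) = 0.141120, coefficient = 4
x_4 = 3.5000, f(x_4) = -0.350783, coefficient = 1

I ≈ (0.500000/3) × 6.045326 = 1.007554
Exact value: 1.007194
Error: 0.000360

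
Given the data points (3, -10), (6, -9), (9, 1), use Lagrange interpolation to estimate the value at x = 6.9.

Lagrange interpolation formula:
P(x) = Σ yᵢ × Lᵢ(x)
where Lᵢ(x) = Π_{j≠i} (x - xⱼ)/(xᵢ - xⱼ)

L_0(6.9) = (6.9 - 6)/(3 - 6) × (6.9 - 9)/(3 - 9) = -0.105000
L_1(6.9) = (6.9 - 3)/(6 - 3) × (6.9 - 9)/(6 - 9) = 0.910000
L_2(6.9) = (6.9 - 3)/(9 - 3) × (6.9 - 6)/(9 - 6) = 0.195000

P(6.9) = (-10)×L_0(6.9) + (-9)×L_1(6.9) + 1×L_2(6.9)
P(6.9) = -6.945000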